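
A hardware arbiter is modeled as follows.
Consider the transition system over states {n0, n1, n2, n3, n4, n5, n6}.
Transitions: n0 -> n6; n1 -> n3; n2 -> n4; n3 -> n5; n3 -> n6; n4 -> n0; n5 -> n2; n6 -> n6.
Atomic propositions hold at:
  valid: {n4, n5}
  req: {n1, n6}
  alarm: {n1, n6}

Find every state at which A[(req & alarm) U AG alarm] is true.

{n6}

Sat(req & alarm) = {n1, n6}
AG alarm: greatest fixpoint, start Z0 = {n1, n6}, keep only states in Sat with every successor in Z. Z1 = {n6}; fixed.
Sat(AG alarm) = {n6}
A[(req & alarm) U AG alarm]: least fixpoint, start Z0 = Sat(AG alarm) = {n6}, add states in Sat(req & alarm) with every successor in Z. Already a fixed point.
Sat(A[(req & alarm) U AG alarm]) = {n6}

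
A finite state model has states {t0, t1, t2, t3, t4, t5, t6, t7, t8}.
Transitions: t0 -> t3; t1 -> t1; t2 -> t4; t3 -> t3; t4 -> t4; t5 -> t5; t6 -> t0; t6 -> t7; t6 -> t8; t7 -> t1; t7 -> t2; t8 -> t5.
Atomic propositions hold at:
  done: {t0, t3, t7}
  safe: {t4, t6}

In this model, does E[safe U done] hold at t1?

No

E[safe U done]: least fixpoint, start Z0 = Sat(done) = {t0, t3, t7}, add states in Sat(safe) with some successor in Z. Z1 = {t0, t3, t6, t7}; fixed.
Sat(E[safe U done]) = {t0, t3, t6, t7}
t1 ∉ Sat(E[safe U done]) = {t0, t3, t6, t7}, so the formula does not hold at t1.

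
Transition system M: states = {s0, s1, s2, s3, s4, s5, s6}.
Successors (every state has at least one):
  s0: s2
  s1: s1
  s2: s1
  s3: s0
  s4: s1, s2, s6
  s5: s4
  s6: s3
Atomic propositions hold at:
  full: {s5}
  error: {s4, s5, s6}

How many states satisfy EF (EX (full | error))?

2

Sat(full | error) = {s4, s5, s6}
Sat(EX (full | error)) = {s : some successor in {s4, s5, s6}} = {s4, s5}
EF (EX (full | error)): least fixpoint, start Z0 = {s4, s5}, add states with some successor in Z. Already a fixed point.
Sat(EF (EX (full | error))) = {s4, s5}
|Sat(EF (EX (full | error)))| = |{s4, s5}| = 2.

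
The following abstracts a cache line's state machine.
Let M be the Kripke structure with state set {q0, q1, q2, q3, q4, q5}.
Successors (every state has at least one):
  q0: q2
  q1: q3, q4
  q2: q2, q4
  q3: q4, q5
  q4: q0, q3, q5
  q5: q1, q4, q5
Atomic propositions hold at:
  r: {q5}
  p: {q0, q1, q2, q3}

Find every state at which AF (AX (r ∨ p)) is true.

{q0, q4}

Sat(r ∨ p) = {q0, q1, q2, q3, q5}
Sat(AX (r ∨ p)) = {s : every successor in {q0, q1, q2, q3, q5}} = {q0, q4}
AF (AX (r ∨ p)): least fixpoint, start Z0 = {q0, q4}, add states with every successor in Z. Already a fixed point.
Sat(AF (AX (r ∨ p))) = {q0, q4}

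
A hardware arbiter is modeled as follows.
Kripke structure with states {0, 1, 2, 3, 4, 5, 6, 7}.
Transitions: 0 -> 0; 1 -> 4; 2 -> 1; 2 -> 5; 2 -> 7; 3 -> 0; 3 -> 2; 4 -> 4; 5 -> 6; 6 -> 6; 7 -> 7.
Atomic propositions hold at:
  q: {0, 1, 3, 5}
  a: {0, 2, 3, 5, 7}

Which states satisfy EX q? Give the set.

{0, 2, 3}

Sat(EX q) = {s : some successor in {0, 1, 3, 5}} = {0, 2, 3}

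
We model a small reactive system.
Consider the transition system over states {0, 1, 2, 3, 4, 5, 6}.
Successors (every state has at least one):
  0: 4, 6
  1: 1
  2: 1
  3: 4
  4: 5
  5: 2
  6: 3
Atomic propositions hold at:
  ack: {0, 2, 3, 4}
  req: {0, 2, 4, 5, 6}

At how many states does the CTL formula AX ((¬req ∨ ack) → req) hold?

4

Sat(¬req) = {1, 3}
Sat(¬req ∨ ack) = {0, 1, 2, 3, 4}
Sat((¬req ∨ ack) → req) = {0, 2, 4, 5, 6}
Sat(AX ((¬req ∨ ack) → req)) = {s : every successor in {0, 2, 4, 5, 6}} = {0, 3, 4, 5}
|Sat(AX ((¬req ∨ ack) → req))| = |{0, 3, 4, 5}| = 4.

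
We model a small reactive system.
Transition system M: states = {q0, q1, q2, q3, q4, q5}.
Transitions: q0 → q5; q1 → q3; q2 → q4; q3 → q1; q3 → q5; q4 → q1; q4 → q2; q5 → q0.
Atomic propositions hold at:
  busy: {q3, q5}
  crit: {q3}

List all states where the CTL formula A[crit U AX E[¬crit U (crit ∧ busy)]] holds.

{q1, q2, q4}

Sat(¬crit) = {q0, q1, q2, q4, q5}
Sat(crit ∧ busy) = {q3}
E[¬crit U (crit ∧ busy)]: least fixpoint, start Z0 = Sat((crit ∧ busy)) = {q3}, add states in Sat(¬crit) with some successor in Z. Z1 = {q1, q3}; Z2 = {q1, q3, q4}; Z3 = {q1, q2, q3, q4}; fixed.
Sat(E[¬crit U (crit ∧ busy)]) = {q1, q2, q3, q4}
Sat(AX E[¬crit U (crit ∧ busy)]) = {s : every successor in {q1, q2, q3, q4}} = {q1, q2, q4}
A[crit U AX E[¬crit U (crit ∧ busy)]]: least fixpoint, start Z0 = Sat(AX E[¬crit U (crit ∧ busy)]) = {q1, q2, q4}, add states in Sat(crit) with every successor in Z. Already a fixed point.
Sat(A[crit U AX E[¬crit U (crit ∧ busy)]]) = {q1, q2, q4}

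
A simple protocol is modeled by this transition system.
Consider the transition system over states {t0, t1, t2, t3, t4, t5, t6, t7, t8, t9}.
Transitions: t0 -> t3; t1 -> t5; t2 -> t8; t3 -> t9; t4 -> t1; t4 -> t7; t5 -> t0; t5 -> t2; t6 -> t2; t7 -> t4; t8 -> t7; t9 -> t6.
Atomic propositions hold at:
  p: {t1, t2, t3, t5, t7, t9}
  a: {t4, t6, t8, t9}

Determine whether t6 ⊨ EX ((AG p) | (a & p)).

AG p: greatest fixpoint, start Z0 = {t1, t2, t3, t5, t7, t9}, keep only states in Sat with every successor in Z. Z1 = {t1, t3}; Z2 = ∅; fixed.
Sat(AG p) = ∅
Sat(a & p) = {t9}
Sat((AG p) | (a & p)) = {t9}
Sat(EX ((AG p) | (a & p))) = {s : some successor in {t9}} = {t3}
t6 ∉ Sat(EX ((AG p) | (a & p))) = {t3}, so the formula does not hold at t6.

No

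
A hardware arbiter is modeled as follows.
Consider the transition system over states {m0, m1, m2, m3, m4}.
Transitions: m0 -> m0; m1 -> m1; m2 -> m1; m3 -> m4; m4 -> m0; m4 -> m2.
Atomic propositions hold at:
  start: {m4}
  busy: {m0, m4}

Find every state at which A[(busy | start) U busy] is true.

Sat(busy | start) = {m0, m4}
A[(busy | start) U busy]: least fixpoint, start Z0 = Sat(busy) = {m0, m4}, add states in Sat(busy | start) with every successor in Z. Already a fixed point.
Sat(A[(busy | start) U busy]) = {m0, m4}

{m0, m4}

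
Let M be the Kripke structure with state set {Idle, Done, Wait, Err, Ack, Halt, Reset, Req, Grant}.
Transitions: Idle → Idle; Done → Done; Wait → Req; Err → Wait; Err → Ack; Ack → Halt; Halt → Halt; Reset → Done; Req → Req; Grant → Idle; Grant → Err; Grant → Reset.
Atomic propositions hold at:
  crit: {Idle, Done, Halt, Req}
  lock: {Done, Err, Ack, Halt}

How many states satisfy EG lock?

EG lock: greatest fixpoint, start Z0 = {Done, Err, Ack, Halt}, keep only states in Sat with some successor in Z. Already a fixed point.
Sat(EG lock) = {Done, Err, Ack, Halt}
|Sat(EG lock)| = |{Done, Err, Ack, Halt}| = 4.

4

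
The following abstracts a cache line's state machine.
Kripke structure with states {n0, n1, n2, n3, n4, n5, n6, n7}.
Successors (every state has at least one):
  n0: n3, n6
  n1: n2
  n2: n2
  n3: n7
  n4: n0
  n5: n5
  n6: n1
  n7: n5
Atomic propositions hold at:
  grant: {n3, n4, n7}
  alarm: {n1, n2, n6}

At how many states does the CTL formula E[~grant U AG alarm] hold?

Sat(~grant) = {n0, n1, n2, n5, n6}
AG alarm: greatest fixpoint, start Z0 = {n1, n2, n6}, keep only states in Sat with every successor in Z. Already a fixed point.
Sat(AG alarm) = {n1, n2, n6}
E[~grant U AG alarm]: least fixpoint, start Z0 = Sat(AG alarm) = {n1, n2, n6}, add states in Sat(~grant) with some successor in Z. Z1 = {n0, n1, n2, n6}; fixed.
Sat(E[~grant U AG alarm]) = {n0, n1, n2, n6}
|Sat(E[~grant U AG alarm])| = |{n0, n1, n2, n6}| = 4.

4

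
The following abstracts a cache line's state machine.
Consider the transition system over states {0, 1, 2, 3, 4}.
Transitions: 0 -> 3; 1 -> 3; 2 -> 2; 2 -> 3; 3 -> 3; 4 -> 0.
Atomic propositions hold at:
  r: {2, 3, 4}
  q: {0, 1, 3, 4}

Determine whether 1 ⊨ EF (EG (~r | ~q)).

Sat(~r) = {0, 1}
Sat(~q) = {2}
Sat(~r | ~q) = {0, 1, 2}
EG (~r | ~q): greatest fixpoint, start Z0 = {0, 1, 2}, keep only states in Sat with some successor in Z. Z1 = {2}; fixed.
Sat(EG (~r | ~q)) = {2}
EF (EG (~r | ~q)): least fixpoint, start Z0 = {2}, add states with some successor in Z. Already a fixed point.
Sat(EF (EG (~r | ~q))) = {2}
1 ∉ Sat(EF (EG (~r | ~q))) = {2}, so the formula does not hold at 1.

No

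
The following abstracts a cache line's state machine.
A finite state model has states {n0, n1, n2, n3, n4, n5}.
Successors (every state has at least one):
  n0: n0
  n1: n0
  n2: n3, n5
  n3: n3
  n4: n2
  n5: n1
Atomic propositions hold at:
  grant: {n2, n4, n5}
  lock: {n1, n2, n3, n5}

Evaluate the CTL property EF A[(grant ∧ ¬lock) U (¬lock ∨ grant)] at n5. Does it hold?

Sat(¬lock) = {n0, n4}
Sat(grant ∧ ¬lock) = {n4}
Sat(¬lock ∨ grant) = {n0, n2, n4, n5}
A[(grant ∧ ¬lock) U (¬lock ∨ grant)]: least fixpoint, start Z0 = Sat((¬lock ∨ grant)) = {n0, n2, n4, n5}, add states in Sat(grant ∧ ¬lock) with every successor in Z. Already a fixed point.
Sat(A[(grant ∧ ¬lock) U (¬lock ∨ grant)]) = {n0, n2, n4, n5}
EF A[(grant ∧ ¬lock) U (¬lock ∨ grant)]: least fixpoint, start Z0 = {n0, n2, n4, n5}, add states with some successor in Z. Z1 = {n0, n1, n2, n4, n5}; fixed.
Sat(EF A[(grant ∧ ¬lock) U (¬lock ∨ grant)]) = {n0, n1, n2, n4, n5}
n5 ∈ Sat(EF A[(grant ∧ ¬lock) U (¬lock ∨ grant)]) = {n0, n1, n2, n4, n5}, so the formula holds at n5.

Yes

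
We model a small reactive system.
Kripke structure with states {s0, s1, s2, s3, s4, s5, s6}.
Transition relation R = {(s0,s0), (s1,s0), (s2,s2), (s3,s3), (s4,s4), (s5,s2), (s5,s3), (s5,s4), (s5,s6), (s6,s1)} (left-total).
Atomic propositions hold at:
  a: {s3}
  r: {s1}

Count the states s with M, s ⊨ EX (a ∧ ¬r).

Sat(¬r) = {s0, s2, s3, s4, s5, s6}
Sat(a ∧ ¬r) = {s3}
Sat(EX (a ∧ ¬r)) = {s : some successor in {s3}} = {s3, s5}
|Sat(EX (a ∧ ¬r))| = |{s3, s5}| = 2.

2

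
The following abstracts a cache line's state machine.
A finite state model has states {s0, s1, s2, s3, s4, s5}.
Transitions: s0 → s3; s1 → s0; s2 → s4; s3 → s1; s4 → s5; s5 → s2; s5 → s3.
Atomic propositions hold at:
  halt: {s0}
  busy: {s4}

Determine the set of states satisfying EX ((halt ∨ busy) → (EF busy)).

Sat(halt ∨ busy) = {s0, s4}
EF busy: least fixpoint, start Z0 = {s4}, add states with some successor in Z. Z1 = {s2, s4}; Z2 = {s2, s4, s5}; fixed.
Sat(EF busy) = {s2, s4, s5}
Sat((halt ∨ busy) → (EF busy)) = {s1, s2, s3, s4, s5}
Sat(EX ((halt ∨ busy) → (EF busy))) = {s : some successor in {s1, s2, s3, s4, s5}} = {s0, s2, s3, s4, s5}

{s0, s2, s3, s4, s5}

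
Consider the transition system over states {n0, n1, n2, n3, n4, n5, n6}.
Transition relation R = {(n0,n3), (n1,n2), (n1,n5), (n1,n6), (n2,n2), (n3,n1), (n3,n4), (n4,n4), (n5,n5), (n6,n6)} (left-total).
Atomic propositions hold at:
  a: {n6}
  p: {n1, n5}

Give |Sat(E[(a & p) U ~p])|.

Sat(a & p) = ∅
Sat(~p) = {n0, n2, n3, n4, n6}
E[(a & p) U ~p]: least fixpoint, start Z0 = Sat(~p) = {n0, n2, n3, n4, n6}, add states in Sat(a & p) with some successor in Z. Already a fixed point.
Sat(E[(a & p) U ~p]) = {n0, n2, n3, n4, n6}
|Sat(E[(a & p) U ~p])| = |{n0, n2, n3, n4, n6}| = 5.

5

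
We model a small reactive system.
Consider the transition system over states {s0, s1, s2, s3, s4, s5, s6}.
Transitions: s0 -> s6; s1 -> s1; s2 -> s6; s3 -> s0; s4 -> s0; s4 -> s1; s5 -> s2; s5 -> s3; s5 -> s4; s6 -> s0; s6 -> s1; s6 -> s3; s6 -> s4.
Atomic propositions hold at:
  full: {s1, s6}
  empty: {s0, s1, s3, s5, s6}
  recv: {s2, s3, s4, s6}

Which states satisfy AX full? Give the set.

{s0, s1, s2}

Sat(AX full) = {s : every successor in {s1, s6}} = {s0, s1, s2}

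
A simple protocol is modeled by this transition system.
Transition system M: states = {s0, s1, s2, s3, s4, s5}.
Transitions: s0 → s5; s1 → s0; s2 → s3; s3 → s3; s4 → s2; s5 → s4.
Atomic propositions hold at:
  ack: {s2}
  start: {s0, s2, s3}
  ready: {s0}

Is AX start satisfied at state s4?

Sat(AX start) = {s : every successor in {s0, s2, s3}} = {s1, s2, s3, s4}
s4 ∈ Sat(AX start) = {s1, s2, s3, s4}, so the formula holds at s4.

Yes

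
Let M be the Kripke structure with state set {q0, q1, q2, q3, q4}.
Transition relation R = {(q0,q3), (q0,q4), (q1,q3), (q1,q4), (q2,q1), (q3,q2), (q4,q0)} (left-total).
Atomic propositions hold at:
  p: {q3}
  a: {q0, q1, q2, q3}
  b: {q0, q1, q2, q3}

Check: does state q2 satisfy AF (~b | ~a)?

Sat(~b) = {q4}
Sat(~a) = {q4}
Sat(~b | ~a) = {q4}
AF (~b | ~a): least fixpoint, start Z0 = {q4}, add states with every successor in Z. Already a fixed point.
Sat(AF (~b | ~a)) = {q4}
q2 ∉ Sat(AF (~b | ~a)) = {q4}, so the formula does not hold at q2.

No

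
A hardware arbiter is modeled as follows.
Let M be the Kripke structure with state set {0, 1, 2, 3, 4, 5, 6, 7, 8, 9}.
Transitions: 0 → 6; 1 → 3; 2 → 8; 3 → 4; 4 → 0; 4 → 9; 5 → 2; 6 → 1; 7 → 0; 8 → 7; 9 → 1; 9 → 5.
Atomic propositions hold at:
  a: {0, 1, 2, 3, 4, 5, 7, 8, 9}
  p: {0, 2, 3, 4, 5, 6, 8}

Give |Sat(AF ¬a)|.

6

Sat(¬a) = {6}
AF ¬a: least fixpoint, start Z0 = {6}, add states with every successor in Z. Z1 = {0, 6}; Z2 = {0, 6, 7}; Z3 = {0, 6, 7, 8}; Z4 = {0, 2, 6, 7, 8}; Z5 = {0, 2, 5, 6, 7, 8}; fixed.
Sat(AF ¬a) = {0, 2, 5, 6, 7, 8}
|Sat(AF ¬a)| = |{0, 2, 5, 6, 7, 8}| = 6.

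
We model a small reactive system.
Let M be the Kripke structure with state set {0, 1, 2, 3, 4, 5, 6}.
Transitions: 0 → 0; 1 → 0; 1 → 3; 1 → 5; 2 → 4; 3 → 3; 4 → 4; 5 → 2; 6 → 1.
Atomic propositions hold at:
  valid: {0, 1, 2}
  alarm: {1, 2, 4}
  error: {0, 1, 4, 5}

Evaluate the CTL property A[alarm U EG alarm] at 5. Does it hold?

No

EG alarm: greatest fixpoint, start Z0 = {1, 2, 4}, keep only states in Sat with some successor in Z. Z1 = {2, 4}; fixed.
Sat(EG alarm) = {2, 4}
A[alarm U EG alarm]: least fixpoint, start Z0 = Sat(EG alarm) = {2, 4}, add states in Sat(alarm) with every successor in Z. Already a fixed point.
Sat(A[alarm U EG alarm]) = {2, 4}
5 ∉ Sat(A[alarm U EG alarm]) = {2, 4}, so the formula does not hold at 5.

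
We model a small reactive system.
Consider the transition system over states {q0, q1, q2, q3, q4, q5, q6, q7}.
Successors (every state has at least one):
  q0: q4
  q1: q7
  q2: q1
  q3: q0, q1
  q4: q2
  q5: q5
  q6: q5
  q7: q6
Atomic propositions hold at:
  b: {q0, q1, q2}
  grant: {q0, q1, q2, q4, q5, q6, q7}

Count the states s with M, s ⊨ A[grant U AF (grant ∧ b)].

5

Sat(grant ∧ b) = {q0, q1, q2}
AF (grant ∧ b): least fixpoint, start Z0 = {q0, q1, q2}, add states with every successor in Z. Z1 = {q0, q1, q2, q3, q4}; fixed.
Sat(AF (grant ∧ b)) = {q0, q1, q2, q3, q4}
A[grant U AF (grant ∧ b)]: least fixpoint, start Z0 = Sat(AF (grant ∧ b)) = {q0, q1, q2, q3, q4}, add states in Sat(grant) with every successor in Z. Already a fixed point.
Sat(A[grant U AF (grant ∧ b)]) = {q0, q1, q2, q3, q4}
|Sat(A[grant U AF (grant ∧ b)])| = |{q0, q1, q2, q3, q4}| = 5.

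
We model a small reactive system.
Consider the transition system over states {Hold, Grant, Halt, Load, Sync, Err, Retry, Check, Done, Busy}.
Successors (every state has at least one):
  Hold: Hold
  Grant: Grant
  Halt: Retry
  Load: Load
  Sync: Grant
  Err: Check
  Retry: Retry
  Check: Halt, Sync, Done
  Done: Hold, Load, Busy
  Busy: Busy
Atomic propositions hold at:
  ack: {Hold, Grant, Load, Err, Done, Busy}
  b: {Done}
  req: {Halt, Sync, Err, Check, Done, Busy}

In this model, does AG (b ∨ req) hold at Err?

Sat(b ∨ req) = {Halt, Sync, Err, Check, Done, Busy}
AG (b ∨ req): greatest fixpoint, start Z0 = {Halt, Sync, Err, Check, Done, Busy}, keep only states in Sat with every successor in Z. Z1 = {Err, Check, Busy}; Z2 = {Err, Busy}; Z3 = {Busy}; fixed.
Sat(AG (b ∨ req)) = {Busy}
Err ∉ Sat(AG (b ∨ req)) = {Busy}, so the formula does not hold at Err.

No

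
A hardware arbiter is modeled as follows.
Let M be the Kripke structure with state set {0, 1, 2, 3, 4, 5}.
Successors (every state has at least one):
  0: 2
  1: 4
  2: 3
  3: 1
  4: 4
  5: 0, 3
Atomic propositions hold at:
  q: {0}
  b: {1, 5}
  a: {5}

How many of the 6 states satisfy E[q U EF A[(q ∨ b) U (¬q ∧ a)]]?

1

Sat(q ∨ b) = {0, 1, 5}
Sat(¬q) = {1, 2, 3, 4, 5}
Sat(¬q ∧ a) = {5}
A[(q ∨ b) U (¬q ∧ a)]: least fixpoint, start Z0 = Sat((¬q ∧ a)) = {5}, add states in Sat(q ∨ b) with every successor in Z. Already a fixed point.
Sat(A[(q ∨ b) U (¬q ∧ a)]) = {5}
EF A[(q ∨ b) U (¬q ∧ a)]: least fixpoint, start Z0 = {5}, add states with some successor in Z. Already a fixed point.
Sat(EF A[(q ∨ b) U (¬q ∧ a)]) = {5}
E[q U EF A[(q ∨ b) U (¬q ∧ a)]]: least fixpoint, start Z0 = Sat(EF A[(q ∨ b) U (¬q ∧ a)]) = {5}, add states in Sat(q) with some successor in Z. Already a fixed point.
Sat(E[q U EF A[(q ∨ b) U (¬q ∧ a)]]) = {5}
|Sat(E[q U EF A[(q ∨ b) U (¬q ∧ a)]])| = |{5}| = 1.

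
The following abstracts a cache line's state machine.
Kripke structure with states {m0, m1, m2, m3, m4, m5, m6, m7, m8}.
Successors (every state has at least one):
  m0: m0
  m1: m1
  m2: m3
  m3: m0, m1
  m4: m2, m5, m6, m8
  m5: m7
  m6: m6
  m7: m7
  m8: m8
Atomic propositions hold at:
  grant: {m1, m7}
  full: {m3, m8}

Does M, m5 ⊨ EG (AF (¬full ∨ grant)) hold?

Yes

Sat(¬full) = {m0, m1, m2, m4, m5, m6, m7}
Sat(¬full ∨ grant) = {m0, m1, m2, m4, m5, m6, m7}
AF (¬full ∨ grant): least fixpoint, start Z0 = {m0, m1, m2, m4, m5, m6, m7}, add states with every successor in Z. Z1 = {m0, m1, m2, m3, m4, m5, m6, m7}; fixed.
Sat(AF (¬full ∨ grant)) = {m0, m1, m2, m3, m4, m5, m6, m7}
EG (AF (¬full ∨ grant)): greatest fixpoint, start Z0 = {m0, m1, m2, m3, m4, m5, m6, m7}, keep only states in Sat with some successor in Z. Already a fixed point.
Sat(EG (AF (¬full ∨ grant))) = {m0, m1, m2, m3, m4, m5, m6, m7}
m5 ∈ Sat(EG (AF (¬full ∨ grant))) = {m0, m1, m2, m3, m4, m5, m6, m7}, so the formula holds at m5.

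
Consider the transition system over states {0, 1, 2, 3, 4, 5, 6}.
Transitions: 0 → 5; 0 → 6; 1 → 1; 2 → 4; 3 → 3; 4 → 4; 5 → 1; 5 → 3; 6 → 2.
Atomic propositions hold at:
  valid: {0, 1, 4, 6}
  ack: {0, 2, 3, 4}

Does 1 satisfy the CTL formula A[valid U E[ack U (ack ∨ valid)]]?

Yes

Sat(ack ∨ valid) = {0, 1, 2, 3, 4, 6}
E[ack U (ack ∨ valid)]: least fixpoint, start Z0 = Sat((ack ∨ valid)) = {0, 1, 2, 3, 4, 6}, add states in Sat(ack) with some successor in Z. Already a fixed point.
Sat(E[ack U (ack ∨ valid)]) = {0, 1, 2, 3, 4, 6}
A[valid U E[ack U (ack ∨ valid)]]: least fixpoint, start Z0 = Sat(E[ack U (ack ∨ valid)]) = {0, 1, 2, 3, 4, 6}, add states in Sat(valid) with every successor in Z. Already a fixed point.
Sat(A[valid U E[ack U (ack ∨ valid)]]) = {0, 1, 2, 3, 4, 6}
1 ∈ Sat(A[valid U E[ack U (ack ∨ valid)]]) = {0, 1, 2, 3, 4, 6}, so the formula holds at 1.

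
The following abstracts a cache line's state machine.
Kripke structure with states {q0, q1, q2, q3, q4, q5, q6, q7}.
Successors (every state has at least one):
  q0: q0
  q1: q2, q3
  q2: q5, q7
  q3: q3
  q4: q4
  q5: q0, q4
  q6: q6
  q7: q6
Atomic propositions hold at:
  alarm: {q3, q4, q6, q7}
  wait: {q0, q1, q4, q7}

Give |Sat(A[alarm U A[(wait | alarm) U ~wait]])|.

Sat(wait | alarm) = {q0, q1, q3, q4, q6, q7}
Sat(~wait) = {q2, q3, q5, q6}
A[(wait | alarm) U ~wait]: least fixpoint, start Z0 = Sat(~wait) = {q2, q3, q5, q6}, add states in Sat(wait | alarm) with every successor in Z. Z1 = {q1, q2, q3, q5, q6, q7}; fixed.
Sat(A[(wait | alarm) U ~wait]) = {q1, q2, q3, q5, q6, q7}
A[alarm U A[(wait | alarm) U ~wait]]: least fixpoint, start Z0 = Sat(A[(wait | alarm) U ~wait]) = {q1, q2, q3, q5, q6, q7}, add states in Sat(alarm) with every successor in Z. Already a fixed point.
Sat(A[alarm U A[(wait | alarm) U ~wait]]) = {q1, q2, q3, q5, q6, q7}
|Sat(A[alarm U A[(wait | alarm) U ~wait]])| = |{q1, q2, q3, q5, q6, q7}| = 6.

6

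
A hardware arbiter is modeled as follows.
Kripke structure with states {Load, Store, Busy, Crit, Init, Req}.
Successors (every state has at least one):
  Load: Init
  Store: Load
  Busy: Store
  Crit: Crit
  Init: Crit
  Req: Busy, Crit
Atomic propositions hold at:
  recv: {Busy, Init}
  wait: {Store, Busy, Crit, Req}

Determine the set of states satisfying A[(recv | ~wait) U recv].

{Load, Busy, Init}

Sat(~wait) = {Load, Init}
Sat(recv | ~wait) = {Load, Busy, Init}
A[(recv | ~wait) U recv]: least fixpoint, start Z0 = Sat(recv) = {Busy, Init}, add states in Sat(recv | ~wait) with every successor in Z. Z1 = {Load, Busy, Init}; fixed.
Sat(A[(recv | ~wait) U recv]) = {Load, Busy, Init}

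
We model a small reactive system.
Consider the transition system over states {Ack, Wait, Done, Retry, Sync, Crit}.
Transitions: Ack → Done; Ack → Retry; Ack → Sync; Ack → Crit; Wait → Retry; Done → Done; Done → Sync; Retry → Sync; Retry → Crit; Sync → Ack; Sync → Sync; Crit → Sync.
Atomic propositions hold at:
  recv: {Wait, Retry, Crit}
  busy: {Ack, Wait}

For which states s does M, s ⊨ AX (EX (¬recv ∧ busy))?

{Crit}

Sat(¬recv) = {Ack, Done, Sync}
Sat(¬recv ∧ busy) = {Ack}
Sat(EX (¬recv ∧ busy)) = {s : some successor in {Ack}} = {Sync}
Sat(AX (EX (¬recv ∧ busy))) = {s : every successor in {Sync}} = {Crit}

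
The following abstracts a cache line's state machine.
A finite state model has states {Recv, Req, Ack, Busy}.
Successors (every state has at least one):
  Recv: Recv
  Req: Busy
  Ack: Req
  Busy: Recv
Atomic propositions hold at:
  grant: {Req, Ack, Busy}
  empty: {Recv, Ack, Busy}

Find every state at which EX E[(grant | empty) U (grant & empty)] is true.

Sat(grant | empty) = {Recv, Req, Ack, Busy}
Sat(grant & empty) = {Ack, Busy}
E[(grant | empty) U (grant & empty)]: least fixpoint, start Z0 = Sat((grant & empty)) = {Ack, Busy}, add states in Sat(grant | empty) with some successor in Z. Z1 = {Req, Ack, Busy}; fixed.
Sat(E[(grant | empty) U (grant & empty)]) = {Req, Ack, Busy}
Sat(EX E[(grant | empty) U (grant & empty)]) = {s : some successor in {Req, Ack, Busy}} = {Req, Ack}

{Req, Ack}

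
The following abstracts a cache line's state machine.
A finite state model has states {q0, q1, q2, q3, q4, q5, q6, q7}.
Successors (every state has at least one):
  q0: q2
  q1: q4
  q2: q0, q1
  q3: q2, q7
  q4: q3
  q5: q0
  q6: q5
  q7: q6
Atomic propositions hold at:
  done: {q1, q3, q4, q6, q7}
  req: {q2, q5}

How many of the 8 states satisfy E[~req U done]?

Sat(~req) = {q0, q1, q3, q4, q6, q7}
E[~req U done]: least fixpoint, start Z0 = Sat(done) = {q1, q3, q4, q6, q7}, add states in Sat(~req) with some successor in Z. Already a fixed point.
Sat(E[~req U done]) = {q1, q3, q4, q6, q7}
|Sat(E[~req U done])| = |{q1, q3, q4, q6, q7}| = 5.

5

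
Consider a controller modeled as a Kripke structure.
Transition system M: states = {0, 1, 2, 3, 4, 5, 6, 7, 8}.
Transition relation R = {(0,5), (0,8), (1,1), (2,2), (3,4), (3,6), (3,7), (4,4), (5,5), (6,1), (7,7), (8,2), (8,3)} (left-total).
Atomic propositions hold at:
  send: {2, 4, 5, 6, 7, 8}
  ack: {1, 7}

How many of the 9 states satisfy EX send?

Sat(EX send) = {s : some successor in {2, 4, 5, 6, 7, 8}} = {0, 2, 3, 4, 5, 7, 8}
|Sat(EX send)| = |{0, 2, 3, 4, 5, 7, 8}| = 7.

7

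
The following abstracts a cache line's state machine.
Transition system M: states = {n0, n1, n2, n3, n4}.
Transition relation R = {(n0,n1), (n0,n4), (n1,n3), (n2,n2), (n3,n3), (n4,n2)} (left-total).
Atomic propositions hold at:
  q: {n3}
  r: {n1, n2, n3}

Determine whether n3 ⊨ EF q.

EF q: least fixpoint, start Z0 = {n3}, add states with some successor in Z. Z1 = {n1, n3}; Z2 = {n0, n1, n3}; fixed.
Sat(EF q) = {n0, n1, n3}
n3 ∈ Sat(EF q) = {n0, n1, n3}, so the formula holds at n3.

Yes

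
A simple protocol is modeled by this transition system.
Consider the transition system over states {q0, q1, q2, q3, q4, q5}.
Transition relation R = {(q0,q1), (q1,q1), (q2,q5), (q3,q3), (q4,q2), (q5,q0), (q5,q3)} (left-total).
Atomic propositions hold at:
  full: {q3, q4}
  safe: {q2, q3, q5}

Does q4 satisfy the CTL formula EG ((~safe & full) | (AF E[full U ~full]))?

Sat(~safe) = {q0, q1, q4}
Sat(~safe & full) = {q4}
Sat(~full) = {q0, q1, q2, q5}
E[full U ~full]: least fixpoint, start Z0 = Sat(~full) = {q0, q1, q2, q5}, add states in Sat(full) with some successor in Z. Z1 = {q0, q1, q2, q4, q5}; fixed.
Sat(E[full U ~full]) = {q0, q1, q2, q4, q5}
AF E[full U ~full]: least fixpoint, start Z0 = {q0, q1, q2, q4, q5}, add states with every successor in Z. Already a fixed point.
Sat(AF E[full U ~full]) = {q0, q1, q2, q4, q5}
Sat((~safe & full) | (AF E[full U ~full])) = {q0, q1, q2, q4, q5}
EG ((~safe & full) | (AF E[full U ~full])): greatest fixpoint, start Z0 = {q0, q1, q2, q4, q5}, keep only states in Sat with some successor in Z. Already a fixed point.
Sat(EG ((~safe & full) | (AF E[full U ~full]))) = {q0, q1, q2, q4, q5}
q4 ∈ Sat(EG ((~safe & full) | (AF E[full U ~full]))) = {q0, q1, q2, q4, q5}, so the formula holds at q4.

Yes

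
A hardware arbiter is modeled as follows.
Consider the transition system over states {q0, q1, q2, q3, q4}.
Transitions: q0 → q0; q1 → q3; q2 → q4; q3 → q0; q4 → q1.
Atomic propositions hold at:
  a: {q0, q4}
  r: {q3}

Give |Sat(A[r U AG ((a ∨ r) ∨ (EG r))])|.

Sat(a ∨ r) = {q0, q3, q4}
EG r: greatest fixpoint, start Z0 = {q3}, keep only states in Sat with some successor in Z. Z1 = ∅; fixed.
Sat(EG r) = ∅
Sat((a ∨ r) ∨ (EG r)) = {q0, q3, q4}
AG ((a ∨ r) ∨ (EG r)): greatest fixpoint, start Z0 = {q0, q3, q4}, keep only states in Sat with every successor in Z. Z1 = {q0, q3}; fixed.
Sat(AG ((a ∨ r) ∨ (EG r))) = {q0, q3}
A[r U AG ((a ∨ r) ∨ (EG r))]: least fixpoint, start Z0 = Sat(AG ((a ∨ r) ∨ (EG r))) = {q0, q3}, add states in Sat(r) with every successor in Z. Already a fixed point.
Sat(A[r U AG ((a ∨ r) ∨ (EG r))]) = {q0, q3}
|Sat(A[r U AG ((a ∨ r) ∨ (EG r))])| = |{q0, q3}| = 2.

2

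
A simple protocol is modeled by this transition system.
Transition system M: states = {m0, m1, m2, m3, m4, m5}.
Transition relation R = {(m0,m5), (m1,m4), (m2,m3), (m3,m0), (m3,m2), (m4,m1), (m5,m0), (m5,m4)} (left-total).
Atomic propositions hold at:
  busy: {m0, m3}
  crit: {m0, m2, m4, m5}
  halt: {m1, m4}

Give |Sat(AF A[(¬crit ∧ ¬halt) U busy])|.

3

Sat(¬crit) = {m1, m3}
Sat(¬halt) = {m0, m2, m3, m5}
Sat(¬crit ∧ ¬halt) = {m3}
A[(¬crit ∧ ¬halt) U busy]: least fixpoint, start Z0 = Sat(busy) = {m0, m3}, add states in Sat(¬crit ∧ ¬halt) with every successor in Z. Already a fixed point.
Sat(A[(¬crit ∧ ¬halt) U busy]) = {m0, m3}
AF A[(¬crit ∧ ¬halt) U busy]: least fixpoint, start Z0 = {m0, m3}, add states with every successor in Z. Z1 = {m0, m2, m3}; fixed.
Sat(AF A[(¬crit ∧ ¬halt) U busy]) = {m0, m2, m3}
|Sat(AF A[(¬crit ∧ ¬halt) U busy])| = |{m0, m2, m3}| = 3.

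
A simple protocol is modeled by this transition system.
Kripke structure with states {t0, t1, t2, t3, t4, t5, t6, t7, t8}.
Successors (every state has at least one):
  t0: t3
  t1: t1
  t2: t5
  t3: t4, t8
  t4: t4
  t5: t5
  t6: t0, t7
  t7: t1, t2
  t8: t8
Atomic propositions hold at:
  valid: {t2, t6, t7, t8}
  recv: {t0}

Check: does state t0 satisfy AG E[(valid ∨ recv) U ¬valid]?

Sat(valid ∨ recv) = {t0, t2, t6, t7, t8}
Sat(¬valid) = {t0, t1, t3, t4, t5}
E[(valid ∨ recv) U ¬valid]: least fixpoint, start Z0 = Sat(¬valid) = {t0, t1, t3, t4, t5}, add states in Sat(valid ∨ recv) with some successor in Z. Z1 = {t0, t1, t2, t3, t4, t5, t6, t7}; fixed.
Sat(E[(valid ∨ recv) U ¬valid]) = {t0, t1, t2, t3, t4, t5, t6, t7}
AG E[(valid ∨ recv) U ¬valid]: greatest fixpoint, start Z0 = {t0, t1, t2, t3, t4, t5, t6, t7}, keep only states in Sat with every successor in Z. Z1 = {t0, t1, t2, t4, t5, t6, t7}; Z2 = {t1, t2, t4, t5, t6, t7}; Z3 = {t1, t2, t4, t5, t7}; fixed.
Sat(AG E[(valid ∨ recv) U ¬valid]) = {t1, t2, t4, t5, t7}
t0 ∉ Sat(AG E[(valid ∨ recv) U ¬valid]) = {t1, t2, t4, t5, t7}, so the formula does not hold at t0.

No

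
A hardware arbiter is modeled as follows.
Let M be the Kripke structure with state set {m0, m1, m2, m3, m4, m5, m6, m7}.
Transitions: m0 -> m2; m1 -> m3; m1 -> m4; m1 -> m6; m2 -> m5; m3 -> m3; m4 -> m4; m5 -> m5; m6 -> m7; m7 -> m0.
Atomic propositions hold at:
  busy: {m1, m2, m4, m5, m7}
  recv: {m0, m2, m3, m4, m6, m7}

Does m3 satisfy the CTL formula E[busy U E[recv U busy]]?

E[recv U busy]: least fixpoint, start Z0 = Sat(busy) = {m1, m2, m4, m5, m7}, add states in Sat(recv) with some successor in Z. Z1 = {m0, m1, m2, m4, m5, m6, m7}; fixed.
Sat(E[recv U busy]) = {m0, m1, m2, m4, m5, m6, m7}
E[busy U E[recv U busy]]: least fixpoint, start Z0 = Sat(E[recv U busy]) = {m0, m1, m2, m4, m5, m6, m7}, add states in Sat(busy) with some successor in Z. Already a fixed point.
Sat(E[busy U E[recv U busy]]) = {m0, m1, m2, m4, m5, m6, m7}
m3 ∉ Sat(E[busy U E[recv U busy]]) = {m0, m1, m2, m4, m5, m6, m7}, so the formula does not hold at m3.

No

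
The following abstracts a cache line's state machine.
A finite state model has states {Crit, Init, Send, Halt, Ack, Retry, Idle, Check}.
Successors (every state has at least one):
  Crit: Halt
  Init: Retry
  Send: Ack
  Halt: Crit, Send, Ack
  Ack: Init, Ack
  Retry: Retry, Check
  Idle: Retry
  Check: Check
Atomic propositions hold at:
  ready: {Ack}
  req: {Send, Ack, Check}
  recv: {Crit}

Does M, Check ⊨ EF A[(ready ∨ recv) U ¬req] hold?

Sat(ready ∨ recv) = {Crit, Ack}
Sat(¬req) = {Crit, Init, Halt, Retry, Idle}
A[(ready ∨ recv) U ¬req]: least fixpoint, start Z0 = Sat(¬req) = {Crit, Init, Halt, Retry, Idle}, add states in Sat(ready ∨ recv) with every successor in Z. Already a fixed point.
Sat(A[(ready ∨ recv) U ¬req]) = {Crit, Init, Halt, Retry, Idle}
EF A[(ready ∨ recv) U ¬req]: least fixpoint, start Z0 = {Crit, Init, Halt, Retry, Idle}, add states with some successor in Z. Z1 = {Crit, Init, Halt, Ack, Retry, Idle}; Z2 = {Crit, Init, Send, Halt, Ack, Retry, Idle}; fixed.
Sat(EF A[(ready ∨ recv) U ¬req]) = {Crit, Init, Send, Halt, Ack, Retry, Idle}
Check ∉ Sat(EF A[(ready ∨ recv) U ¬req]) = {Crit, Init, Send, Halt, Ack, Retry, Idle}, so the formula does not hold at Check.

No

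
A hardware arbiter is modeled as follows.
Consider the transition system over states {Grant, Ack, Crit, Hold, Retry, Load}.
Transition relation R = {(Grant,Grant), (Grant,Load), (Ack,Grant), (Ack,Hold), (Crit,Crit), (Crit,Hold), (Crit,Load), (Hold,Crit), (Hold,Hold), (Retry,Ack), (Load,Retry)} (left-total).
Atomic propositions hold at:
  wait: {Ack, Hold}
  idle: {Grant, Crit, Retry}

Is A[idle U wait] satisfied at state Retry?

A[idle U wait]: least fixpoint, start Z0 = Sat(wait) = {Ack, Hold}, add states in Sat(idle) with every successor in Z. Z1 = {Ack, Hold, Retry}; fixed.
Sat(A[idle U wait]) = {Ack, Hold, Retry}
Retry ∈ Sat(A[idle U wait]) = {Ack, Hold, Retry}, so the formula holds at Retry.

Yes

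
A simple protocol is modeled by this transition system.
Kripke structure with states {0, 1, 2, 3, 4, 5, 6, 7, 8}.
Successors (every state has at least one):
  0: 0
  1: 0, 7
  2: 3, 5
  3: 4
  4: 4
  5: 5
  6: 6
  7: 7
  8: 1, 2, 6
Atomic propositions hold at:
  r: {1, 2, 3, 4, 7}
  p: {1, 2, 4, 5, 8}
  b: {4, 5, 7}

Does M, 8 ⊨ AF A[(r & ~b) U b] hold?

Sat(~b) = {0, 1, 2, 3, 6, 8}
Sat(r & ~b) = {1, 2, 3}
A[(r & ~b) U b]: least fixpoint, start Z0 = Sat(b) = {4, 5, 7}, add states in Sat(r & ~b) with every successor in Z. Z1 = {3, 4, 5, 7}; Z2 = {2, 3, 4, 5, 7}; fixed.
Sat(A[(r & ~b) U b]) = {2, 3, 4, 5, 7}
AF A[(r & ~b) U b]: least fixpoint, start Z0 = {2, 3, 4, 5, 7}, add states with every successor in Z. Already a fixed point.
Sat(AF A[(r & ~b) U b]) = {2, 3, 4, 5, 7}
8 ∉ Sat(AF A[(r & ~b) U b]) = {2, 3, 4, 5, 7}, so the formula does not hold at 8.

No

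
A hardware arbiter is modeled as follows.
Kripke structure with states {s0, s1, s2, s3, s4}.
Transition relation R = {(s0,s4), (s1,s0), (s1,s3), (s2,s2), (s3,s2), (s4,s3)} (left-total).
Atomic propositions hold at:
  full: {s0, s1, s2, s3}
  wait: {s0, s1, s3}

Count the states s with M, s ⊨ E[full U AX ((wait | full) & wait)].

3

Sat(wait | full) = {s0, s1, s2, s3}
Sat((wait | full) & wait) = {s0, s1, s3}
Sat(AX ((wait | full) & wait)) = {s : every successor in {s0, s1, s3}} = {s1, s4}
E[full U AX ((wait | full) & wait)]: least fixpoint, start Z0 = Sat(AX ((wait | full) & wait)) = {s1, s4}, add states in Sat(full) with some successor in Z. Z1 = {s0, s1, s4}; fixed.
Sat(E[full U AX ((wait | full) & wait)]) = {s0, s1, s4}
|Sat(E[full U AX ((wait | full) & wait)])| = |{s0, s1, s4}| = 3.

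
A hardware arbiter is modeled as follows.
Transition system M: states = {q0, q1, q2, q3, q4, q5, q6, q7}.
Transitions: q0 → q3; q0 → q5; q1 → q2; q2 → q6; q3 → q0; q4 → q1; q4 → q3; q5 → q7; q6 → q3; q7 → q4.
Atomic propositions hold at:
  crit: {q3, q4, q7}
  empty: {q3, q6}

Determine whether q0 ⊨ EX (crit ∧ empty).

Sat(crit ∧ empty) = {q3}
Sat(EX (crit ∧ empty)) = {s : some successor in {q3}} = {q0, q4, q6}
q0 ∈ Sat(EX (crit ∧ empty)) = {q0, q4, q6}, so the formula holds at q0.

Yes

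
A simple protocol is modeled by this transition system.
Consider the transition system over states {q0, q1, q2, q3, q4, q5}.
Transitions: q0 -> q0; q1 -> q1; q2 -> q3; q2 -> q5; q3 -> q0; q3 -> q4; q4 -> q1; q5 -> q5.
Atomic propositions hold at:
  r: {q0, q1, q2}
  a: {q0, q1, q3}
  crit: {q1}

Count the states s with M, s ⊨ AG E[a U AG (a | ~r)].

5

Sat(~r) = {q3, q4, q5}
Sat(a | ~r) = {q0, q1, q3, q4, q5}
AG (a | ~r): greatest fixpoint, start Z0 = {q0, q1, q3, q4, q5}, keep only states in Sat with every successor in Z. Already a fixed point.
Sat(AG (a | ~r)) = {q0, q1, q3, q4, q5}
E[a U AG (a | ~r)]: least fixpoint, start Z0 = Sat(AG (a | ~r)) = {q0, q1, q3, q4, q5}, add states in Sat(a) with some successor in Z. Already a fixed point.
Sat(E[a U AG (a | ~r)]) = {q0, q1, q3, q4, q5}
AG E[a U AG (a | ~r)]: greatest fixpoint, start Z0 = {q0, q1, q3, q4, q5}, keep only states in Sat with every successor in Z. Already a fixed point.
Sat(AG E[a U AG (a | ~r)]) = {q0, q1, q3, q4, q5}
|Sat(AG E[a U AG (a | ~r)])| = |{q0, q1, q3, q4, q5}| = 5.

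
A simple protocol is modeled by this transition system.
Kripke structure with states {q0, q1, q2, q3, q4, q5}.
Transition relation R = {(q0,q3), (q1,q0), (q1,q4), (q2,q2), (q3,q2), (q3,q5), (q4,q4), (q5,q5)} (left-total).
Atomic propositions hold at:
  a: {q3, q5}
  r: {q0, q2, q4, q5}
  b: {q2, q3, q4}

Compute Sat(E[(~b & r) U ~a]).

{q0, q1, q2, q4}

Sat(~b) = {q0, q1, q5}
Sat(~b & r) = {q0, q5}
Sat(~a) = {q0, q1, q2, q4}
E[(~b & r) U ~a]: least fixpoint, start Z0 = Sat(~a) = {q0, q1, q2, q4}, add states in Sat(~b & r) with some successor in Z. Already a fixed point.
Sat(E[(~b & r) U ~a]) = {q0, q1, q2, q4}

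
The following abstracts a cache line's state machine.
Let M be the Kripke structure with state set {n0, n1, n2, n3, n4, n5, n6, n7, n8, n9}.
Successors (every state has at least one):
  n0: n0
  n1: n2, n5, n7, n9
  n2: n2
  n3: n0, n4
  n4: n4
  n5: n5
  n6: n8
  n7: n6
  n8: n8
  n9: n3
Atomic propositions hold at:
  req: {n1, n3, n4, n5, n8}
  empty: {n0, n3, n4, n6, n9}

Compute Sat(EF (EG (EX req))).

{n1, n3, n4, n5, n6, n7, n8, n9}

Sat(EX req) = {s : some successor in {n1, n3, n4, n5, n8}} = {n1, n3, n4, n5, n6, n8, n9}
EG (EX req): greatest fixpoint, start Z0 = {n1, n3, n4, n5, n6, n8, n9}, keep only states in Sat with some successor in Z. Already a fixed point.
Sat(EG (EX req)) = {n1, n3, n4, n5, n6, n8, n9}
EF (EG (EX req)): least fixpoint, start Z0 = {n1, n3, n4, n5, n6, n8, n9}, add states with some successor in Z. Z1 = {n1, n3, n4, n5, n6, n7, n8, n9}; fixed.
Sat(EF (EG (EX req))) = {n1, n3, n4, n5, n6, n7, n8, n9}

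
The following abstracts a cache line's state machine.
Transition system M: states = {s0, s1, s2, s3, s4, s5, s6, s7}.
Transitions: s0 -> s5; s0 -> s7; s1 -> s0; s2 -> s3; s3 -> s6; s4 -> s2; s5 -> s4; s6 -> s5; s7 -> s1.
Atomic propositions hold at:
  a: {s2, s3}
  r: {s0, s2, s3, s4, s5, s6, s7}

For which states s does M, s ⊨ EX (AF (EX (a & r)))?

Sat(a & r) = {s2, s3}
Sat(EX (a & r)) = {s : some successor in {s2, s3}} = {s2, s4}
AF (EX (a & r)): least fixpoint, start Z0 = {s2, s4}, add states with every successor in Z. Z1 = {s2, s4, s5}; Z2 = {s2, s4, s5, s6}; Z3 = {s2, s3, s4, s5, s6}; fixed.
Sat(AF (EX (a & r))) = {s2, s3, s4, s5, s6}
Sat(EX (AF (EX (a & r)))) = {s : some successor in {s2, s3, s4, s5, s6}} = {s0, s2, s3, s4, s5, s6}

{s0, s2, s3, s4, s5, s6}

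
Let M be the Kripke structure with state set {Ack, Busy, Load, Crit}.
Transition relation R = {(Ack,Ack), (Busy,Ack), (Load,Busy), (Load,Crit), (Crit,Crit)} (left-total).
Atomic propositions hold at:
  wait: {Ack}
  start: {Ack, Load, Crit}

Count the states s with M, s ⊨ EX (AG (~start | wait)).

3

Sat(~start) = {Busy}
Sat(~start | wait) = {Ack, Busy}
AG (~start | wait): greatest fixpoint, start Z0 = {Ack, Busy}, keep only states in Sat with every successor in Z. Already a fixed point.
Sat(AG (~start | wait)) = {Ack, Busy}
Sat(EX (AG (~start | wait))) = {s : some successor in {Ack, Busy}} = {Ack, Busy, Load}
|Sat(EX (AG (~start | wait)))| = |{Ack, Busy, Load}| = 3.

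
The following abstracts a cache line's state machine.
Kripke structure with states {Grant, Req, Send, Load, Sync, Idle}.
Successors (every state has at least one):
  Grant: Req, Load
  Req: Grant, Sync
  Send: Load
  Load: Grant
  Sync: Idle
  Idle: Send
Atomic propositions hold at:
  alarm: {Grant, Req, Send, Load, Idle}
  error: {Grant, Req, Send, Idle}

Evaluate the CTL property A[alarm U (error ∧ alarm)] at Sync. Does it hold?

No

Sat(error ∧ alarm) = {Grant, Req, Send, Idle}
A[alarm U (error ∧ alarm)]: least fixpoint, start Z0 = Sat((error ∧ alarm)) = {Grant, Req, Send, Idle}, add states in Sat(alarm) with every successor in Z. Z1 = {Grant, Req, Send, Load, Idle}; fixed.
Sat(A[alarm U (error ∧ alarm)]) = {Grant, Req, Send, Load, Idle}
Sync ∉ Sat(A[alarm U (error ∧ alarm)]) = {Grant, Req, Send, Load, Idle}, so the formula does not hold at Sync.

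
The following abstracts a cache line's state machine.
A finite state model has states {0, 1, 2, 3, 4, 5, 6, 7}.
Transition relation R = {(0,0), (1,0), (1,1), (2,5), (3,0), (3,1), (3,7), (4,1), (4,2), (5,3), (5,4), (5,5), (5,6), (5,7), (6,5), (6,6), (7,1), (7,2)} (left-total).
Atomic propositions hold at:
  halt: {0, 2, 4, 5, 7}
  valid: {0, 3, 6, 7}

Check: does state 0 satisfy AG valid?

AG valid: greatest fixpoint, start Z0 = {0, 3, 6, 7}, keep only states in Sat with every successor in Z. Z1 = {0}; fixed.
Sat(AG valid) = {0}
0 ∈ Sat(AG valid) = {0}, so the formula holds at 0.

Yes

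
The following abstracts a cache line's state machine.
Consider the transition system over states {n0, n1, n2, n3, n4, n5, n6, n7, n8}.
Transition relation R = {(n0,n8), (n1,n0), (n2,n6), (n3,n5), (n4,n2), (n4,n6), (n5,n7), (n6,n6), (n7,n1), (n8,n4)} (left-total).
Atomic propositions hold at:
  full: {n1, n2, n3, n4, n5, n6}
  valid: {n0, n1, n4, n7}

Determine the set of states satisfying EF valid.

{n0, n1, n3, n4, n5, n7, n8}

EF valid: least fixpoint, start Z0 = {n0, n1, n4, n7}, add states with some successor in Z. Z1 = {n0, n1, n4, n5, n7, n8}; Z2 = {n0, n1, n3, n4, n5, n7, n8}; fixed.
Sat(EF valid) = {n0, n1, n3, n4, n5, n7, n8}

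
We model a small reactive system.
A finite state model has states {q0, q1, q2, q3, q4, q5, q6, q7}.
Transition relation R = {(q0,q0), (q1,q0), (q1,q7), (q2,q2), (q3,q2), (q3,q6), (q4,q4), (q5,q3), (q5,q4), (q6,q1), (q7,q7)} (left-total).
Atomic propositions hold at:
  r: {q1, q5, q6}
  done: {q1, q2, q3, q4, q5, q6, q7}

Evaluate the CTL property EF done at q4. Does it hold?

Yes

EF done: least fixpoint, start Z0 = {q1, q2, q3, q4, q5, q6, q7}, add states with some successor in Z. Already a fixed point.
Sat(EF done) = {q1, q2, q3, q4, q5, q6, q7}
q4 ∈ Sat(EF done) = {q1, q2, q3, q4, q5, q6, q7}, so the formula holds at q4.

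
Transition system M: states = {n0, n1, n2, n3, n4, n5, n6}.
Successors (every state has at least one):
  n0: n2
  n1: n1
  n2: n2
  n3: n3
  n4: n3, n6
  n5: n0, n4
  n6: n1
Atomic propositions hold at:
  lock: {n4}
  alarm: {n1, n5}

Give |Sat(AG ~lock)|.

5

Sat(~lock) = {n0, n1, n2, n3, n5, n6}
AG ~lock: greatest fixpoint, start Z0 = {n0, n1, n2, n3, n5, n6}, keep only states in Sat with every successor in Z. Z1 = {n0, n1, n2, n3, n6}; fixed.
Sat(AG ~lock) = {n0, n1, n2, n3, n6}
|Sat(AG ~lock)| = |{n0, n1, n2, n3, n6}| = 5.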